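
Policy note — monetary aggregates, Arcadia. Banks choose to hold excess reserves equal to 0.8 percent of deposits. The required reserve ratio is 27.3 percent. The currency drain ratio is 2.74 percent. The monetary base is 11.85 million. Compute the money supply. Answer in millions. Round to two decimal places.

The money multiplier is m = (1 + c) / (rr + e + c) = (1 + 0.0274) / (0.273 + 0.008 + 0.0274) ≈ 3.33139.
So M = m × MB = 3.33139 × 11.85 ≈ 39.477 million.

39.48 million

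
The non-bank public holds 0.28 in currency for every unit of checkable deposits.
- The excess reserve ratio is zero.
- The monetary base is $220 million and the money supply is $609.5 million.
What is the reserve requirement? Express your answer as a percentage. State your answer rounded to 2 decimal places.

18.20%

Using m = M/MB = 609.5/220 ≈ 2.770455. Since m = (1 + c)/(c + rr + e), the denominator satisfies c + rr + e = (1 + c)/m = (1 + 0.28) / 2.770455 ≈ 0.462018.
With c = 0.28 and e = 0, the reserve requirement is 0.462018 − 0.28 − 0 = 0.182018.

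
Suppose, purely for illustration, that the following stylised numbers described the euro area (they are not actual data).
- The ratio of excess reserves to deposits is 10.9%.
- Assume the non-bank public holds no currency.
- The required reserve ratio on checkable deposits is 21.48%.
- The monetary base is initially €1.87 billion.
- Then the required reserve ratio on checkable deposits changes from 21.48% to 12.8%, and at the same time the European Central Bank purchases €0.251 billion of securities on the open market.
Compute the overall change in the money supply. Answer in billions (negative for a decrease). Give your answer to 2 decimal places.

€3.17 billion

Before: m₁ = 1 / (0.2148 + 0.109) ≈ 3.0883, MB₁ = 1.87, so M₁ = 3.0883 × 1.87 ≈ 5.7751 billion.
After: m₂ = 1 / (0.128 + 0.109) ≈ 4.2194, MB₂ = 1.87 + 0.251 = 2.121, so M₂ = 4.2194 × 2.121 ≈ 8.9493 billion.
ΔM = M₂ − M₁ = 8.9493 − 5.7751 = 3.1742 billion.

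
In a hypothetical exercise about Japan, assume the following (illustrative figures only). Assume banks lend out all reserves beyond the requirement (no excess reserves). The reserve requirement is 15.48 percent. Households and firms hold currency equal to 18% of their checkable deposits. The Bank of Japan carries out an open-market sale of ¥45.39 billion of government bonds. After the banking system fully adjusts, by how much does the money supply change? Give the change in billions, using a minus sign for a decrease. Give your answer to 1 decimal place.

-160.0 billion

The money multiplier is m = (1 + c) / (rr + c) = (1 + 0.18) / (0.1548 + 0.18) ≈ 3.5245.
The sale removes 45.39 billion of base, so ΔM = m × ΔMB = 3.5245 × (−45.39) ≈ -159.9771 billion.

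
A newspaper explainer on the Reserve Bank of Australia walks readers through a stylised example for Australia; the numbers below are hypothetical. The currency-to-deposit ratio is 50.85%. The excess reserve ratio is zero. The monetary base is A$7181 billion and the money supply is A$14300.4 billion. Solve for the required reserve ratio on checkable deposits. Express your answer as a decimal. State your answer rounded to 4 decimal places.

0.2490

Using m = M/MB = 14300.4/7181 ≈ 1.991422. Since m = (1 + c)/(c + rr + e), the denominator satisfies c + rr + e = (1 + c)/m = (1 + 0.5085) / 1.991422 ≈ 0.757499.
With c = 0.5085 and e = 0, the required reserve ratio on checkable deposits is 0.757499 − 0.5085 − 0 = 0.248999.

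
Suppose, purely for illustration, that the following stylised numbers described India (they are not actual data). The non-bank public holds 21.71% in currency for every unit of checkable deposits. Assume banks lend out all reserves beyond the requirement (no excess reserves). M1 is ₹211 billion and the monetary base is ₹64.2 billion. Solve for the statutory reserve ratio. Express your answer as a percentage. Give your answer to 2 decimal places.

15.32%

Using m = M/MB = 211/64.2 ≈ 3.286604. Since m = (1 + c)/(c + rr + e), the denominator satisfies c + rr + e = (1 + c)/m = (1 + 0.2171) / 3.286604 ≈ 0.370321.
With c = 0.2171 and e = 0, the statutory reserve ratio is 0.370321 − 0.2171 − 0 = 0.153221.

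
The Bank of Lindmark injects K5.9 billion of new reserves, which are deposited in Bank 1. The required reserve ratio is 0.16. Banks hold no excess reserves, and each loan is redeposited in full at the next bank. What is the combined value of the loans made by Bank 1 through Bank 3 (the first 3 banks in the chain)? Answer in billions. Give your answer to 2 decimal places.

K12.62 billion

Bank i lends (1 − rr)^i of the original deposit: Bank 1 lends 5.9·0.8400 = 4.9560, Bank 2 lends 5.9·0.8400² ≈ 4.1630, and so on.
Summing a geometric series: total = 5.9·[0.8400·(1 − 0.8400^3) / (1 − 0.8400)] ≈ 12.6160 billion.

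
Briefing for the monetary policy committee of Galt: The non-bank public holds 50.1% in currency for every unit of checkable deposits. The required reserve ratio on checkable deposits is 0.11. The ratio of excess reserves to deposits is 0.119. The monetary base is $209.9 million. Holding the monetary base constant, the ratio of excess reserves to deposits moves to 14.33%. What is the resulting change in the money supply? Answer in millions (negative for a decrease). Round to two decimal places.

-13.90 million

Initially m₁ = (1 + 0.501) / (0.11 + 0.119 + 0.501) ≈ 2.056164, so M₁ = 2.056164 × 209.9 ≈ 431.5888 million.
After the change m₂ = (1 + 0.501) / (0.11 + 0.1433 + 0.501) ≈ 1.989924, so M₂ = 1.989924 × 209.9 ≈ 417.685 million.
ΔM = M₂ − M₁ = 417.685 − 431.5888 = -13.9038 million.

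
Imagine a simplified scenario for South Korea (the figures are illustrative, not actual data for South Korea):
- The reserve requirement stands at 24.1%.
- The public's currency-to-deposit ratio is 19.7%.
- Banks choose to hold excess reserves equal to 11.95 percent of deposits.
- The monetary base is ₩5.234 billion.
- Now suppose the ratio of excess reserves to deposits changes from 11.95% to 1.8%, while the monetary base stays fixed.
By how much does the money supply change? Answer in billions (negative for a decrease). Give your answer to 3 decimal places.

₩2.501 billion

Initially m₁ = (1 + 0.197) / (0.241 + 0.1195 + 0.197) ≈ 2.14709, so M₁ = 2.14709 × 5.234 ≈ 11.2379 billion.
After the change m₂ = (1 + 0.197) / (0.241 + 0.018 + 0.197) = 2.62500, so M₂ = 2.62500 × 5.234 ≈ 13.7393 billion.
ΔM = M₂ − M₁ = 13.7393 − 11.2379 = 2.5014 billion.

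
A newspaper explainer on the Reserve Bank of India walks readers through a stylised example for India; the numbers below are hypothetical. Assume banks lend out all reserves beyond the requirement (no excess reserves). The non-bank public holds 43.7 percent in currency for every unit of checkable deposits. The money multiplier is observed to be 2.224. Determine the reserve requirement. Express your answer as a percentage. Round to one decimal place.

20.9%

Using m = 2.224. Since m = (1 + c)/(c + rr + e), the denominator satisfies c + rr + e = (1 + c)/m = (1 + 0.437) / 2.224 ≈ 0.646133.
With c = 0.437 and e = 0, the reserve requirement is 0.646133 − 0.437 − 0 = 0.209133.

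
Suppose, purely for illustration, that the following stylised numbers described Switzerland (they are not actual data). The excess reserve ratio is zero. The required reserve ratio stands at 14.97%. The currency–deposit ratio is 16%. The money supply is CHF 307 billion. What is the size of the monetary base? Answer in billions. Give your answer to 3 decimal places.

The money multiplier is m = (1 + c) / (rr + c) = (1 + 0.16) / (0.1497 + 0.16) ≈ 3.7455602.
MB = M / m = 307 / 3.7455602 ≈ 81.9637 billion.

CHF 81.964 billion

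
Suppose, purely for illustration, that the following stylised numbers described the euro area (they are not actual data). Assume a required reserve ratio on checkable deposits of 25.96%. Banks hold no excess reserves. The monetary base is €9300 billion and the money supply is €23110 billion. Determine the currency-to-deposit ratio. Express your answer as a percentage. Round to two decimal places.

Using m = M/MB = 23110/9300 ≈ 2.484946. From m = (1 + c)/(c + rr + e), rearranging gives 1 + c = m·(c + rr + e), so c·(1 − m) = m·(rr + e) − 1.
Hence c = [m·(rr + e) − 1]/(1 − m) = [2.484946 × (0.2596 + 0) − 1] / (1 − 2.484946) ≈ 0.239004.

23.90%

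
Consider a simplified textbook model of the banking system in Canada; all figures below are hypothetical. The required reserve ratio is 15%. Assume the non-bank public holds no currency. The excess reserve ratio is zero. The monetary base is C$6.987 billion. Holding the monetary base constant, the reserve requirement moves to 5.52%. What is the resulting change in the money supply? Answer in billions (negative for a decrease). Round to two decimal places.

C$80.00 billion

Initially m₁ = 1 / (0.15) ≈ 6.6667, so M₁ = 6.6667 × 6.987 ≈ 46.5802 billion.
After the change m₂ = 1 / (0.0552) ≈ 18.1159, so M₂ = 18.1159 × 6.987 ≈ 126.5758 billion.
ΔM = M₂ − M₁ = 126.5758 − 46.5802 = 79.9956 billion.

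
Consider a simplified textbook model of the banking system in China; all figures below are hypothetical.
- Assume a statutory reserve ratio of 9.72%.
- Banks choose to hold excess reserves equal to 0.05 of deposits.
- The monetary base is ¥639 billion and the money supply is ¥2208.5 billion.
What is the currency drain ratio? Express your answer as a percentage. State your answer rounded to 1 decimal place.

20.0%

Using m = M/MB = 2208.5/639 ≈ 3.456182. From m = (1 + c)/(c + rr + e), rearranging gives 1 + c = m·(c + rr + e), so c·(1 − m) = m·(rr + e) − 1.
Hence c = [m·(rr + e) − 1]/(1 − m) = [3.456182 × (0.0972 + 0.05) − 1] / (1 − 3.456182) ≈ 0.200006.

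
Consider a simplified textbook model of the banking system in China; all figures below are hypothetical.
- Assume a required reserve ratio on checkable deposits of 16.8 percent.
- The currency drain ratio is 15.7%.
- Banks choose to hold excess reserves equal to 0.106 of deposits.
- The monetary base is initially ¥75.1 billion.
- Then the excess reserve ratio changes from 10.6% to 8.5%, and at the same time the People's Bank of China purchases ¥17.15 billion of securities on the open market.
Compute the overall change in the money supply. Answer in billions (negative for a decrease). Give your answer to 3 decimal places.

¥58.722 billion

Before: m₁ = (1 + 0.157) / (0.168 + 0.106 + 0.157) ≈ 2.684455, MB₁ = 75.1, so M₁ = 2.684455 × 75.1 ≈ 201.6026 billion.
After: m₂ = (1 + 0.157) / (0.168 + 0.085 + 0.157) ≈ 2.821951, MB₂ = 75.1 + 17.15 = 92.25, so M₂ = 2.821951 × 92.25 ≈ 260.325 billion.
ΔM = M₂ − M₁ = 260.325 − 201.6026 = 58.7224 billion.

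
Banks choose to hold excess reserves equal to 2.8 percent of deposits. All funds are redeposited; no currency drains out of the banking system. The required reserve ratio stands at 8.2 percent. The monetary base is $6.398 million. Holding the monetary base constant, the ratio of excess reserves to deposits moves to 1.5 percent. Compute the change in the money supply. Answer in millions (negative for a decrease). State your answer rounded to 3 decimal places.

$7.795 million

Initially m₁ = 1 / (0.082 + 0.028) ≈ 9.09091, so M₁ = 9.09091 × 6.398 ≈ 58.1636 million.
After the change m₂ = 1 / (0.082 + 0.015) ≈ 10.30928, so M₂ = 10.30928 × 6.398 ≈ 65.9588 million.
ΔM = M₂ − M₁ = 65.9588 − 58.1636 = 7.7952 million.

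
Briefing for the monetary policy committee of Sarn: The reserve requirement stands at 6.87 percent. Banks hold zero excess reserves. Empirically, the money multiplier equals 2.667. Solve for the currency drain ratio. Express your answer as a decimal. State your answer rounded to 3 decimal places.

Using m = 2.667. From m = (1 + c)/(c + rr + e), rearranging gives 1 + c = m·(c + rr + e), so c·(1 − m) = m·(rr + e) − 1.
Hence c = [m·(rr + e) − 1]/(1 − m) = [2.667 × (0.0687 + 0) − 1] / (1 − 2.667) ≈ 0.489968.

0.490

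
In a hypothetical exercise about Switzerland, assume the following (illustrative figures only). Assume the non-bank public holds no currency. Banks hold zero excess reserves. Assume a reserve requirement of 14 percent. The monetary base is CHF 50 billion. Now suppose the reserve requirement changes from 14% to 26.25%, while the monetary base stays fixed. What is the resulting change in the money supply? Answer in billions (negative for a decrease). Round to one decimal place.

Initially m₁ = 1 / (0.14) ≈ 7.1429, so M₁ = 7.1429 × 50 = 357.145 billion.
After the change m₂ = 1 / (0.2625) ≈ 3.8095, so M₂ = 3.8095 × 50 = 190.475 billion.
ΔM = M₂ − M₁ = 190.475 − 357.145 = -166.67 billion.

-166.7 billion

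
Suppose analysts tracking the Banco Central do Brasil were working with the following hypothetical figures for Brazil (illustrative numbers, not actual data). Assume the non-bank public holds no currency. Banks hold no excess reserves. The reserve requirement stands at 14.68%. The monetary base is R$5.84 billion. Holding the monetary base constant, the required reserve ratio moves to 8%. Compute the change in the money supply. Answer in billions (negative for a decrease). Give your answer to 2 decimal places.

Initially m₁ = 1 / (0.1468) ≈ 6.8120, so M₁ = 6.8120 × 5.84 ≈ 39.7821 billion.
After the change m₂ = 1 / (0.08) = 12.5, so M₂ = 12.5 × 5.84 = 73 billion.
ΔM = M₂ − M₁ = 73 − 39.7821 = 33.2179 billion.

R$33.22 billion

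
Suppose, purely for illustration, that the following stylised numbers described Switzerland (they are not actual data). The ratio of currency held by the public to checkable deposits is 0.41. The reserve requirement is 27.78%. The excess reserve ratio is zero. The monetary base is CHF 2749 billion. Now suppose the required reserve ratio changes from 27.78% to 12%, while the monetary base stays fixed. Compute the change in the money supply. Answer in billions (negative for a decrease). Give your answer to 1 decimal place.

Initially m₁ = (1 + 0.41) / (0.2778 + 0.41) ≈ 2.050015, so M₁ = 2.050015 × 2749 ≈ 5635.4912 billion.
After the change m₂ = (1 + 0.41) / (0.12 + 0.41) ≈ 2.660377, so M₂ = 2.660377 × 2749 ≈ 7313.3764 billion.
ΔM = M₂ − M₁ = 7313.3764 − 5635.4912 = 1677.8852 billion.

CHF 1677.9 billion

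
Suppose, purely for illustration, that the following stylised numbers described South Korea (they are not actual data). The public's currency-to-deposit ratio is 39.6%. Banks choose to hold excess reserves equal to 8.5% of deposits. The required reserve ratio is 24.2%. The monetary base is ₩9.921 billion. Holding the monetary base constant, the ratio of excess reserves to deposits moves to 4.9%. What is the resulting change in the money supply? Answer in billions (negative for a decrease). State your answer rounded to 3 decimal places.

₩1.004 billion

Initially m₁ = (1 + 0.396) / (0.242 + 0.085 + 0.396) ≈ 1.93084, so M₁ = 1.93084 × 9.921 ≈ 19.1559 billion.
After the change m₂ = (1 + 0.396) / (0.242 + 0.049 + 0.396) ≈ 2.03202, so M₂ = 2.03202 × 9.921 ≈ 20.1597 billion.
ΔM = M₂ − M₁ = 20.1597 − 19.1559 = 1.0038 billion.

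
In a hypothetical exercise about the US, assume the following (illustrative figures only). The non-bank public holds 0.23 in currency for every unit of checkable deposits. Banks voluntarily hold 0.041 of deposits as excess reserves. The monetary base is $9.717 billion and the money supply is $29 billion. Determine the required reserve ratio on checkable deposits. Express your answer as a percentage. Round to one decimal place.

14.1%

Using m = M/MB = 29/9.717 ≈ 2.984460. Since m = (1 + c)/(c + rr + e), the denominator satisfies c + rr + e = (1 + c)/m = (1 + 0.23) / 2.984460 ≈ 0.412135.
With c = 0.23 and e = 0.041, the required reserve ratio on checkable deposits is 0.412135 − 0.23 − 0.041 = 0.141135.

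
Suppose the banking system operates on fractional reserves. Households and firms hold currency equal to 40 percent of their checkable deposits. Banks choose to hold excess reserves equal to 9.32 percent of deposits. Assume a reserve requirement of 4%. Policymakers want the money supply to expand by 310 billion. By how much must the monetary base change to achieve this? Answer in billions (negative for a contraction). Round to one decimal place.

The money multiplier is m = (1 + c) / (rr + e + c) = (1 + 0.4) / (0.04 + 0.0932 + 0.4) ≈ 2.62566.
ΔMB = ΔM / m = (+310) / 2.62566 ≈ 118.0656 billion.

118.1 billion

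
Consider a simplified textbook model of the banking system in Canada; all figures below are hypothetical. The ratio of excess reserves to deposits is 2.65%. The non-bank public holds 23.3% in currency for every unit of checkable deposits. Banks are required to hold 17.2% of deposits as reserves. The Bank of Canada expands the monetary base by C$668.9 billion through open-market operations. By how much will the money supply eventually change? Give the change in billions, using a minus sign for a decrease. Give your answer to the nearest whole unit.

The money multiplier is m = (1 + c) / (rr + e + c) = (1 + 0.233) / (0.172 + 0.0265 + 0.233) ≈ 2.8575.
The purchase adds 668.9 billion of base, so ΔM = m × ΔMB = 2.8575 × (+668.9) ≈ 1911.3817 billion.

C$1911 billion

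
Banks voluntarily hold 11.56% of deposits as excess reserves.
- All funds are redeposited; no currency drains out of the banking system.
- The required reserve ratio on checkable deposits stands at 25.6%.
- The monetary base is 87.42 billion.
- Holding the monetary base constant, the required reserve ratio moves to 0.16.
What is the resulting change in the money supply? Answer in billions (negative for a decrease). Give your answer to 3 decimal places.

Initially m₁ = 1 / (0.256 + 0.1156) ≈ 2.691066, so M₁ = 2.691066 × 87.42 ≈ 235.253 billion.
After the change m₂ = 1 / (0.16 + 0.1156) ≈ 3.628447, so M₂ = 3.628447 × 87.42 ≈ 317.1988 billion.
ΔM = M₂ − M₁ = 317.1988 − 235.253 = 81.9458 billion.

81.946 billion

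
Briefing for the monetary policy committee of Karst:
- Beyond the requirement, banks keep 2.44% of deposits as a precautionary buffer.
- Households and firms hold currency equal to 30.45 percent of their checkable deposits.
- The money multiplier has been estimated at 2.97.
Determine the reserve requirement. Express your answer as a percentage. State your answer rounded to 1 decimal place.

11.0%

Using m = 2.97. Since m = (1 + c)/(c + rr + e), the denominator satisfies c + rr + e = (1 + c)/m = (1 + 0.3045) / 2.97 ≈ 0.439226.
With c = 0.3045 and e = 0.0244, the reserve requirement is 0.439226 − 0.3045 − 0.0244 = 0.110326.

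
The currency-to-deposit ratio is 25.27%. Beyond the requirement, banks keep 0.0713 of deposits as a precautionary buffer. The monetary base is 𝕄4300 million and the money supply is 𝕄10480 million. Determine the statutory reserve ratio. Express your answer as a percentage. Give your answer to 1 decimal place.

19.0%

Using m = M/MB = 10480/4300 ≈ 2.437209. Since m = (1 + c)/(c + rr + e), the denominator satisfies c + rr + e = (1 + c)/m = (1 + 0.2527) / 2.437209 ≈ 0.513990.
With c = 0.2527 and e = 0.0713, the statutory reserve ratio is 0.513990 − 0.2527 − 0.0713 = 0.18999.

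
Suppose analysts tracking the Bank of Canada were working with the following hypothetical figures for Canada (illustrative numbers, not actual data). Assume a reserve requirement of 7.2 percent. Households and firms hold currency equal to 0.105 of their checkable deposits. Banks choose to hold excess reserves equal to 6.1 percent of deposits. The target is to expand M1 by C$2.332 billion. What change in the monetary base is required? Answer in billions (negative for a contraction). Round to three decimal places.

C$0.502 billion

The money multiplier is m = (1 + c) / (rr + e + c) = (1 + 0.105) / (0.072 + 0.061 + 0.105) ≈ 4.64286.
ΔMB = ΔM / m = (+2.332) / 4.64286 ≈ 0.5023 billion.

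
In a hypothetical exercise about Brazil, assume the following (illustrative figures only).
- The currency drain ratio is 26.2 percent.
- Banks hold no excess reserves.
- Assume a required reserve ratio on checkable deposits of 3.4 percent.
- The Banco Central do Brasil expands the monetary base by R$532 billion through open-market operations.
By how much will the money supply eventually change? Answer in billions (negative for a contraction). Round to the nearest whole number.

The money multiplier is m = (1 + c) / (rr + c) = (1 + 0.262) / (0.034 + 0.262) ≈ 4.2635.
The purchase adds 532 billion of base, so ΔM = m × ΔMB = 4.2635 × (+532) = 2268.182 billion.

R$2268 billion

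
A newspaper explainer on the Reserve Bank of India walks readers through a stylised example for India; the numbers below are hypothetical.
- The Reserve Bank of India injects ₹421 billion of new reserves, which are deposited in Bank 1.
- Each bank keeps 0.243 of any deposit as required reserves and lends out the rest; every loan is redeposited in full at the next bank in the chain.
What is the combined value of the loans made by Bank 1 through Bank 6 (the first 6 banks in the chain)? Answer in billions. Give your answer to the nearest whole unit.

₹1065 billion

Bank i lends (1 − rr)^i of the original deposit: Bank 1 lends 421·0.7570 = 318.6970, Bank 2 lends 421·0.7570² ≈ 241.2536, and so on.
Summing a geometric series: total = 421·[0.7570·(1 − 0.7570^6) / (1 − 0.7570)] ≈ 1064.7093 billion.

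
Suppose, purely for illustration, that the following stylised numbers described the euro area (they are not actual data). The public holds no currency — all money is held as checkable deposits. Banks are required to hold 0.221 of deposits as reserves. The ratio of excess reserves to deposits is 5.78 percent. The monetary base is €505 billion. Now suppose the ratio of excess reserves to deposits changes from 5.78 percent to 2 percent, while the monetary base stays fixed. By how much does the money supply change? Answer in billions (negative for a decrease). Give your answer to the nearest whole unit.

Initially m₁ = 1 / (0.221 + 0.0578) ≈ 3.5868, so M₁ = 3.5868 × 505 = 1811.334 billion.
After the change m₂ = 1 / (0.221 + 0.02) ≈ 4.1494, so M₂ = 4.1494 × 505 = 2095.447 billion.
ΔM = M₂ − M₁ = 2095.447 − 1811.334 = 284.113 billion.

€284 billion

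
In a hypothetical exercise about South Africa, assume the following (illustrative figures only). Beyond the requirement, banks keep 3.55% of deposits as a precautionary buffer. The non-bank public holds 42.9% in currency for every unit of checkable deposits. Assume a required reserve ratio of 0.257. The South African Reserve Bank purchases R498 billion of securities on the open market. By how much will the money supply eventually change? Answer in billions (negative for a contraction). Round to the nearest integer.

R986 billion

The money multiplier is m = (1 + c) / (rr + e + c) = (1 + 0.429) / (0.257 + 0.0355 + 0.429) ≈ 1.9806.
The purchase adds 498 billion of base, so ΔM = m × ΔMB = 1.9806 × (+498) = 986.3388 billion.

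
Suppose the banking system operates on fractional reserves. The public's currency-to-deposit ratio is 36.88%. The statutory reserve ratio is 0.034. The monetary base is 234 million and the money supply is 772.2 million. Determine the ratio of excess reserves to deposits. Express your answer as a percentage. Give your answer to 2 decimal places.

1.20%

Using m = M/MB = 772.2/234 = 3.300000. Since m = (1 + c)/(c + rr + e), the denominator satisfies c + rr + e = (1 + c)/m = (1 + 0.3688) / 3.300000 ≈ 0.414788.
With c = 0.3688 and rr = 0.034, the ratio of excess reserves to deposits is 0.414788 − 0.3688 − 0.034 = 0.011988.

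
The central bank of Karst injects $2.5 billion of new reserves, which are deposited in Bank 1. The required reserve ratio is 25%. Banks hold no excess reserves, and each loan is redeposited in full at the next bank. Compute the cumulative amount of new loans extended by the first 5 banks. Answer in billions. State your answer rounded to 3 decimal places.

Bank i lends (1 − rr)^i of the original deposit: Bank 1 lends 2.5·0.7500 = 1.8750, Bank 2 lends 2.5·0.7500² ≈ 1.4062, and so on.
Summing a geometric series: total = 2.5·[0.7500·(1 − 0.7500^5) / (1 − 0.7500)] ≈ 5.7202 billion.

$5.720 billion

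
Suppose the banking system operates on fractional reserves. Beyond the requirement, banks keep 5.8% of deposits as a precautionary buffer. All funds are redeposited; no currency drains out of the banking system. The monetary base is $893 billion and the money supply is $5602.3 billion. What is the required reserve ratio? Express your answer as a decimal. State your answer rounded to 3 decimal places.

Using m = M/MB = 5602.3/893 ≈ 6.273572. Since m = (1 + c)/(c + rr + e), the denominator satisfies c + rr + e = (1 + c)/m = (1 + 0) / 6.273572 ≈ 0.159399.
With c = 0 and e = 0.058, the required reserve ratio is 0.159399 − 0 − 0.058 = 0.101399.

0.101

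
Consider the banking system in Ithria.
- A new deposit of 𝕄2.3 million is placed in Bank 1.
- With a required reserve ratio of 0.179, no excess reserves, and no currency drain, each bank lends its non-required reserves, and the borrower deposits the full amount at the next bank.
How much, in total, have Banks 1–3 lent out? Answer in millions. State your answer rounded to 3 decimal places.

𝕄4.711 million

Bank i lends (1 − rr)^i of the original deposit: Bank 1 lends 2.3·0.8210 = 1.8883, Bank 2 lends 2.3·0.8210² ≈ 1.5503, and so on.
Summing a geometric series: total = 2.3·[0.8210·(1 − 0.8210^3) / (1 − 0.8210)] ≈ 4.7114 million.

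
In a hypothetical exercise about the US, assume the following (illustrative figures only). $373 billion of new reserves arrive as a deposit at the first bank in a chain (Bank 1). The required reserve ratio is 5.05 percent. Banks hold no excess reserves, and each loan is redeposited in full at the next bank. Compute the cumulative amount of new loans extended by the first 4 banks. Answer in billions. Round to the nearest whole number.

Bank i lends (1 − rr)^i of the original deposit: Bank 1 lends 373·0.9495 = 354.1635, Bank 2 lends 373·0.9495² ≈ 336.2782, and so on.
Summing a geometric series: total = 373·[0.9495·(1 − 0.9495^4) / (1 − 0.9495)] ≈ 1312.9097 billion.

$1313 billion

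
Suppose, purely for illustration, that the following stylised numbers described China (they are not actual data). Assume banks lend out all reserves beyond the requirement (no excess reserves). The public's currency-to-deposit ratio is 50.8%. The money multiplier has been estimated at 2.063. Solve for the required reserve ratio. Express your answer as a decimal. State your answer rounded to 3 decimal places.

0.223

Using m = 2.063. Since m = (1 + c)/(c + rr + e), the denominator satisfies c + rr + e = (1 + c)/m = (1 + 0.508) / 2.063 ≈ 0.730974.
With c = 0.508 and e = 0, the required reserve ratio is 0.730974 − 0.508 − 0 = 0.222974.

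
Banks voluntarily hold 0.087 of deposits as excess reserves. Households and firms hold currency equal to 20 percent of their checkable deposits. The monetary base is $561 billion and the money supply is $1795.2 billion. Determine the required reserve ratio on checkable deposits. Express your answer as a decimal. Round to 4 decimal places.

Using m = M/MB = 1795.2/561 = 3.200000. Since m = (1 + c)/(c + rr + e), the denominator satisfies c + rr + e = (1 + c)/m = (1 + 0.2) / 3.200000 = 0.375000.
With c = 0.2 and e = 0.087, the required reserve ratio on checkable deposits is 0.375000 − 0.2 − 0.087 = 0.088.

0.0880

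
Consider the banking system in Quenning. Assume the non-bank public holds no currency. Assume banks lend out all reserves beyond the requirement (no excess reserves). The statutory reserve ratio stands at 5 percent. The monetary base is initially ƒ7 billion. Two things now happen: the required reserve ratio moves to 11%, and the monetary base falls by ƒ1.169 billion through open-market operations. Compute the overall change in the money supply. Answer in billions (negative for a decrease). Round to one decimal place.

Before: m₁ = 1 / (0.05) = 20, MB₁ = 7, so M₁ = 20 × 7 = 140 billion.
After: m₂ = 1 / (0.11) ≈ 9.0909, MB₂ = 7 − 1.169 = 5.831, so M₂ = 9.0909 × 5.831 ≈ 53.009 billion.
ΔM = M₂ − M₁ = 53.009 − 140 = -86.991 billion.

-87.0 billion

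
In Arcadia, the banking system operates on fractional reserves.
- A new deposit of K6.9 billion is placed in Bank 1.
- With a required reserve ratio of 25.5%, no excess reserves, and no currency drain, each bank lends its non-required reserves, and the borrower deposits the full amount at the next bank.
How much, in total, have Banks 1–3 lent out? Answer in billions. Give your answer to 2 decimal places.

Bank i lends (1 − rr)^i of the original deposit: Bank 1 lends 6.9·0.7450 = 5.1405, Bank 2 lends 6.9·0.7450² ≈ 3.8297, and so on.
Summing a geometric series: total = 6.9·[0.7450·(1 − 0.7450^3) / (1 − 0.7450)] ≈ 11.8233 billion.

K11.82 billion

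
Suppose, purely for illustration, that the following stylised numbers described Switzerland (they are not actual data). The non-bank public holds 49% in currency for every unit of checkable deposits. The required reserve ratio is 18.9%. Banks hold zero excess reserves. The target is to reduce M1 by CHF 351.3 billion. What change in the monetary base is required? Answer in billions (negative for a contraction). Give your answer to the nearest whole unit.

The money multiplier is m = (1 + c) / (rr + c) = (1 + 0.49) / (0.189 + 0.49) ≈ 2.1944.
ΔMB = ΔM / m = (−351.3) / 2.1944 ≈ -160.0893 billion.

-160 billion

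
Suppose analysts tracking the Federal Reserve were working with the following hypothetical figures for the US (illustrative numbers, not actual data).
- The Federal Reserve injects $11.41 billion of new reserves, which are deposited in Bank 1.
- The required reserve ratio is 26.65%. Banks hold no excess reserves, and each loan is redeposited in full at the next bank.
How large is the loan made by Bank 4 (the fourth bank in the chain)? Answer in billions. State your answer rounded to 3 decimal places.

$3.303 billion

Each bank lends a fraction (1 − rr) = 0.7335 of the deposit it receives, so Bank 4 receives 11.41·0.7335^3 and lends 11.41·0.7335^4 ≈ 3.3028 billion.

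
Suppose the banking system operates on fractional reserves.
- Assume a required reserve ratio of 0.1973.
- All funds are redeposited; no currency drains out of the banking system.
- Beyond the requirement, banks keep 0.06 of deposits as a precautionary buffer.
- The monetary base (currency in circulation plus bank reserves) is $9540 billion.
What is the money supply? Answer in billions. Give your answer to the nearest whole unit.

The money multiplier is m = 1 / (rr + e) = 1 / (0.1973 + 0.06) ≈ 3.88651.
So M = m × MB = 3.88651 × 9540 = 37077.3054 billion.

$37077 billion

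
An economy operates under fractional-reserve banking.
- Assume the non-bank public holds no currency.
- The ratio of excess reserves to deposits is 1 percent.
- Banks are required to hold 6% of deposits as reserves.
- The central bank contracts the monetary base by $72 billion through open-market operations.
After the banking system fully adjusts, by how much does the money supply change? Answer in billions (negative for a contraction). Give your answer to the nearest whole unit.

The money multiplier is m = 1 / (rr + e) = 1 / (0.06 + 0.01) ≈ 14.2857.
The sale removes 72 billion of base, so ΔM = m × ΔMB = 14.2857 × (−72) = -1028.5704 billion.

-1029 billion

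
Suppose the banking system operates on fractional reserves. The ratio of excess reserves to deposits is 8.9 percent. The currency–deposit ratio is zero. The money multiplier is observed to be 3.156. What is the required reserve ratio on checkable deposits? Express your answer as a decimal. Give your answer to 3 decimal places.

0.228

Using m = 3.156. Since m = (1 + c)/(c + rr + e), the denominator satisfies c + rr + e = (1 + c)/m = (1 + 0) / 3.156 ≈ 0.316857.
With c = 0 and e = 0.089, the required reserve ratio on checkable deposits is 0.316857 − 0 − 0.089 = 0.227857.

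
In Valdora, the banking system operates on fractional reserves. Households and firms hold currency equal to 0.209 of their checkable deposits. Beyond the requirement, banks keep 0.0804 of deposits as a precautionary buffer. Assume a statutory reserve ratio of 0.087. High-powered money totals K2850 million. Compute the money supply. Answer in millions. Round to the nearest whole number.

K9154 million

The money multiplier is m = (1 + c) / (rr + e + c) = (1 + 0.209) / (0.087 + 0.0804 + 0.209) ≈ 3.21201.
So M = m × MB = 3.21201 × 2850 = 9154.2285 million.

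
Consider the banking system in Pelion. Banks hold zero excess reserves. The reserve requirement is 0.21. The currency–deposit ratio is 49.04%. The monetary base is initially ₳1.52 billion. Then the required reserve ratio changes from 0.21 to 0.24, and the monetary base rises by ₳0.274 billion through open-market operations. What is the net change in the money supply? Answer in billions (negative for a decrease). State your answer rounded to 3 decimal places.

₳0.426 billion

Before: m₁ = (1 + 0.4904) / (0.21 + 0.4904) ≈ 2.12793, MB₁ = 1.52, so M₁ = 2.12793 × 1.52 ≈ 3.2345 billion.
After: m₂ = (1 + 0.4904) / (0.24 + 0.4904) ≈ 2.04053, MB₂ = 1.52 + 0.274 = 1.794, so M₂ = 2.04053 × 1.794 ≈ 3.6607 billion.
ΔM = M₂ − M₁ = 3.6607 − 3.2345 = 0.4262 billion.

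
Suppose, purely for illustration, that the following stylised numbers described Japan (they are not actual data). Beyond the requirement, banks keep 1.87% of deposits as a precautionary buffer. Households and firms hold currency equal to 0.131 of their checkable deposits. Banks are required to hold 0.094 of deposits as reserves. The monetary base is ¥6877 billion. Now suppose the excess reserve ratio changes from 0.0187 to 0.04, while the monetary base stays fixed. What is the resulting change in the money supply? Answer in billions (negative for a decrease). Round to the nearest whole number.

Initially m₁ = (1 + 0.131) / (0.094 + 0.0187 + 0.131) ≈ 4.64095, so M₁ = 4.64095 × 6877 ≈ 31915.8132 billion.
After the change m₂ = (1 + 0.131) / (0.094 + 0.04 + 0.131) ≈ 4.26792, so M₂ = 4.26792 × 6877 ≈ 29350.4858 billion.
ΔM = M₂ − M₁ = 29350.4858 − 31915.8132 = -2565.3274 billion.

-2565 billion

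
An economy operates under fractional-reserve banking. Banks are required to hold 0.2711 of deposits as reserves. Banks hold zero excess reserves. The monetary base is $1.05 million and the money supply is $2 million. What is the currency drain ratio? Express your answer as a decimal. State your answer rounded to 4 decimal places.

Using m = M/MB = 2/1.05 ≈ 1.904762. From m = (1 + c)/(c + rr + e), rearranging gives 1 + c = m·(c + rr + e), so c·(1 − m) = m·(rr + e) − 1.
Hence c = [m·(rr + e) − 1]/(1 − m) = [1.904762 × (0.2711 + 0) − 1] / (1 − 1.904762) ≈ 0.534526.

0.5345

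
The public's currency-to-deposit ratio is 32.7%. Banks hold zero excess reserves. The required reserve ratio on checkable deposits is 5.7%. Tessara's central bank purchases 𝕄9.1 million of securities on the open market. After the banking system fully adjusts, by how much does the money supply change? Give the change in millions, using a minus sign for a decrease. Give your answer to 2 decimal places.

𝕄31.45 million

The money multiplier is m = (1 + c) / (rr + c) = (1 + 0.327) / (0.057 + 0.327) ≈ 3.4557.
The purchase adds 9.1 million of base, so ΔM = m × ΔMB = 3.4557 × (+9.1) ≈ 31.4469 million.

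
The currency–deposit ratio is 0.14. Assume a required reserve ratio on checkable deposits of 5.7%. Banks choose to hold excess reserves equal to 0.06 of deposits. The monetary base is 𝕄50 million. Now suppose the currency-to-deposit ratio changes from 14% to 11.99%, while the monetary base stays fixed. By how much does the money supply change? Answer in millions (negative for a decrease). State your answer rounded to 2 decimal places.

𝕄14.58 million

Initially m₁ = (1 + 0.14) / (0.057 + 0.06 + 0.14) ≈ 4.43580, so M₁ = 4.43580 × 50 = 221.79 million.
After the change m₂ = (1 + 0.1199) / (0.057 + 0.06 + 0.1199) ≈ 4.72731, so M₂ = 4.72731 × 50 = 236.3655 million.
ΔM = M₂ − M₁ = 236.3655 − 221.79 = 14.5755 million.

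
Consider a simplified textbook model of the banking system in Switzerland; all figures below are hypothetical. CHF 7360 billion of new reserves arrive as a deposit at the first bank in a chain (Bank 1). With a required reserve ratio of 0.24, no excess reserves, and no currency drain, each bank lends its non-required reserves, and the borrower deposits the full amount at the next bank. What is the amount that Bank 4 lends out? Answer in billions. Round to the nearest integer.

Each bank lends a fraction (1 − rr) = 0.7600 of the deposit it receives, so Bank 4 receives 7360·0.7600^3 and lends 7360·0.7600^4 ≈ 2455.4562 billion.

CHF 2455 billion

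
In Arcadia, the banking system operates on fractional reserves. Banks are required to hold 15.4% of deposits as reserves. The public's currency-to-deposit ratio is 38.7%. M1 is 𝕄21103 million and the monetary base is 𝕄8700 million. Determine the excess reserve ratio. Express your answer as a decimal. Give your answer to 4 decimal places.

0.0308

Using m = M/MB = 21103/8700 ≈ 2.425632. Since m = (1 + c)/(c + rr + e), the denominator satisfies c + rr + e = (1 + c)/m = (1 + 0.387) / 2.425632 ≈ 0.571810.
With c = 0.387 and rr = 0.154, the excess reserve ratio is 0.571810 − 0.387 − 0.154 = 0.03081.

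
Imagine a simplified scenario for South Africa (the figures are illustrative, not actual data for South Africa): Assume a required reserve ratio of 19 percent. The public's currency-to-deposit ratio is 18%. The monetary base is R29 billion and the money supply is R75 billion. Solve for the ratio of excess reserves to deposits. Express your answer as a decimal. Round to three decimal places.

0.086

Using m = M/MB = 75/29 ≈ 2.586207. Since m = (1 + c)/(c + rr + e), the denominator satisfies c + rr + e = (1 + c)/m = (1 + 0.18) / 2.586207 ≈ 0.456267.
With c = 0.18 and rr = 0.19, the ratio of excess reserves to deposits is 0.456267 − 0.18 − 0.19 = 0.086267.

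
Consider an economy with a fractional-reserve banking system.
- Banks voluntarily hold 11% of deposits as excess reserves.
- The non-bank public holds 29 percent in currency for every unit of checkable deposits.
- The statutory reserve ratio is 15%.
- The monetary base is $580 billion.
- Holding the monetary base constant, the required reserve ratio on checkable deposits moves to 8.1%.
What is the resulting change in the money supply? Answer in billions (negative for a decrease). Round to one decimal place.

Initially m₁ = (1 + 0.29) / (0.15 + 0.11 + 0.29) ≈ 2.34545, so M₁ = 2.34545 × 580 = 1360.361 billion.
After the change m₂ = (1 + 0.29) / (0.081 + 0.11 + 0.29) ≈ 2.68191, so M₂ = 2.68191 × 580 = 1555.5078 billion.
ΔM = M₂ − M₁ = 1555.5078 − 1360.361 = 195.1468 billion.

$195.1 billion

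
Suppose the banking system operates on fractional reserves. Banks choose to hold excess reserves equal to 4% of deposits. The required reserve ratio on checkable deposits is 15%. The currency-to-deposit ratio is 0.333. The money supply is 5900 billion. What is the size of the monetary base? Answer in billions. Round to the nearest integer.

2315 billion

The money multiplier is m = (1 + c) / (rr + e + c) = (1 + 0.333) / (0.15 + 0.04 + 0.333) ≈ 2.54876.
MB = M / m = 5900 / 2.54876 ≈ 2314.8511 billion.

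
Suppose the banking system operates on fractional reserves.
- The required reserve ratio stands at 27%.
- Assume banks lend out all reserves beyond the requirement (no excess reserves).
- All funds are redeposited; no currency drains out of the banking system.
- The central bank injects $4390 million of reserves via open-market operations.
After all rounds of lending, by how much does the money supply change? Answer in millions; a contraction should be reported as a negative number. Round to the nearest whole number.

$16259 million

The simple money multiplier is m = 1/rr = 1/0.27 ≈ 3.70370.
An open-market purchase increases the monetary base by 4390 million, so ΔM = m × ΔMB = 3.70370 × 4390 = 16259.243 million.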